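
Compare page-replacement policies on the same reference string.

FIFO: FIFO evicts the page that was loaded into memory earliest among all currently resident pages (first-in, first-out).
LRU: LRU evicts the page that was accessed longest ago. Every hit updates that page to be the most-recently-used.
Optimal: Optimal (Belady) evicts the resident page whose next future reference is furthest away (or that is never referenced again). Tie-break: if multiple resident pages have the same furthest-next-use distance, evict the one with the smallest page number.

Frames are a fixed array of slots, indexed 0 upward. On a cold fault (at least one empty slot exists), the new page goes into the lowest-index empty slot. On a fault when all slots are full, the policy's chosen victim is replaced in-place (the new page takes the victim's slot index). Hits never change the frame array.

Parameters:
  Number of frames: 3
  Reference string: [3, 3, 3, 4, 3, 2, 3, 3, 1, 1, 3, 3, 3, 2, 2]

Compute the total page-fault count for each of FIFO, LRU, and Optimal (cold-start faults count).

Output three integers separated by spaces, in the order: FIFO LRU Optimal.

Answer: 5 4 4

Derivation:
--- FIFO ---
  step 0: ref 3 -> FAULT, frames=[3,-,-] (faults so far: 1)
  step 1: ref 3 -> HIT, frames=[3,-,-] (faults so far: 1)
  step 2: ref 3 -> HIT, frames=[3,-,-] (faults so far: 1)
  step 3: ref 4 -> FAULT, frames=[3,4,-] (faults so far: 2)
  step 4: ref 3 -> HIT, frames=[3,4,-] (faults so far: 2)
  step 5: ref 2 -> FAULT, frames=[3,4,2] (faults so far: 3)
  step 6: ref 3 -> HIT, frames=[3,4,2] (faults so far: 3)
  step 7: ref 3 -> HIT, frames=[3,4,2] (faults so far: 3)
  step 8: ref 1 -> FAULT, evict 3, frames=[1,4,2] (faults so far: 4)
  step 9: ref 1 -> HIT, frames=[1,4,2] (faults so far: 4)
  step 10: ref 3 -> FAULT, evict 4, frames=[1,3,2] (faults so far: 5)
  step 11: ref 3 -> HIT, frames=[1,3,2] (faults so far: 5)
  step 12: ref 3 -> HIT, frames=[1,3,2] (faults so far: 5)
  step 13: ref 2 -> HIT, frames=[1,3,2] (faults so far: 5)
  step 14: ref 2 -> HIT, frames=[1,3,2] (faults so far: 5)
  FIFO total faults: 5
--- LRU ---
  step 0: ref 3 -> FAULT, frames=[3,-,-] (faults so far: 1)
  step 1: ref 3 -> HIT, frames=[3,-,-] (faults so far: 1)
  step 2: ref 3 -> HIT, frames=[3,-,-] (faults so far: 1)
  step 3: ref 4 -> FAULT, frames=[3,4,-] (faults so far: 2)
  step 4: ref 3 -> HIT, frames=[3,4,-] (faults so far: 2)
  step 5: ref 2 -> FAULT, frames=[3,4,2] (faults so far: 3)
  step 6: ref 3 -> HIT, frames=[3,4,2] (faults so far: 3)
  step 7: ref 3 -> HIT, frames=[3,4,2] (faults so far: 3)
  step 8: ref 1 -> FAULT, evict 4, frames=[3,1,2] (faults so far: 4)
  step 9: ref 1 -> HIT, frames=[3,1,2] (faults so far: 4)
  step 10: ref 3 -> HIT, frames=[3,1,2] (faults so far: 4)
  step 11: ref 3 -> HIT, frames=[3,1,2] (faults so far: 4)
  step 12: ref 3 -> HIT, frames=[3,1,2] (faults so far: 4)
  step 13: ref 2 -> HIT, frames=[3,1,2] (faults so far: 4)
  step 14: ref 2 -> HIT, frames=[3,1,2] (faults so far: 4)
  LRU total faults: 4
--- Optimal ---
  step 0: ref 3 -> FAULT, frames=[3,-,-] (faults so far: 1)
  step 1: ref 3 -> HIT, frames=[3,-,-] (faults so far: 1)
  step 2: ref 3 -> HIT, frames=[3,-,-] (faults so far: 1)
  step 3: ref 4 -> FAULT, frames=[3,4,-] (faults so far: 2)
  step 4: ref 3 -> HIT, frames=[3,4,-] (faults so far: 2)
  step 5: ref 2 -> FAULT, frames=[3,4,2] (faults so far: 3)
  step 6: ref 3 -> HIT, frames=[3,4,2] (faults so far: 3)
  step 7: ref 3 -> HIT, frames=[3,4,2] (faults so far: 3)
  step 8: ref 1 -> FAULT, evict 4, frames=[3,1,2] (faults so far: 4)
  step 9: ref 1 -> HIT, frames=[3,1,2] (faults so far: 4)
  step 10: ref 3 -> HIT, frames=[3,1,2] (faults so far: 4)
  step 11: ref 3 -> HIT, frames=[3,1,2] (faults so far: 4)
  step 12: ref 3 -> HIT, frames=[3,1,2] (faults so far: 4)
  step 13: ref 2 -> HIT, frames=[3,1,2] (faults so far: 4)
  step 14: ref 2 -> HIT, frames=[3,1,2] (faults so far: 4)
  Optimal total faults: 4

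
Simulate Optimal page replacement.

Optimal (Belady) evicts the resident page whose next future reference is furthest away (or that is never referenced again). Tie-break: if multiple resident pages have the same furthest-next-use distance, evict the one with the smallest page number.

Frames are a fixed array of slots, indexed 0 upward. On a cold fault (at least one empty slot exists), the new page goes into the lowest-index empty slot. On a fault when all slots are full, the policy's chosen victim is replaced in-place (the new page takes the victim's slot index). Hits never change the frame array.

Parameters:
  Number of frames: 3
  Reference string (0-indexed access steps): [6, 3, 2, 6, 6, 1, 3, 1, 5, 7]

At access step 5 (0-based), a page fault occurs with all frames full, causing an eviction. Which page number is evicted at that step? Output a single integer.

Step 0: ref 6 -> FAULT, frames=[6,-,-]
Step 1: ref 3 -> FAULT, frames=[6,3,-]
Step 2: ref 2 -> FAULT, frames=[6,3,2]
Step 3: ref 6 -> HIT, frames=[6,3,2]
Step 4: ref 6 -> HIT, frames=[6,3,2]
Step 5: ref 1 -> FAULT, evict 2, frames=[6,3,1]
At step 5: evicted page 2

Answer: 2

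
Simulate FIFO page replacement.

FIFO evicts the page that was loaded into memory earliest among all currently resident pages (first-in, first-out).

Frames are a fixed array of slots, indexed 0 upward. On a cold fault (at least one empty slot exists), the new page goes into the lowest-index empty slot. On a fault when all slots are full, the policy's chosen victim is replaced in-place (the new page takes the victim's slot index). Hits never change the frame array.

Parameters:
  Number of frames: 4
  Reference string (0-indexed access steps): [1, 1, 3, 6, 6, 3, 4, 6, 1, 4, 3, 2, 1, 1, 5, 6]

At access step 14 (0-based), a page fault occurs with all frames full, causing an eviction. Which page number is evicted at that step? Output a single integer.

Step 0: ref 1 -> FAULT, frames=[1,-,-,-]
Step 1: ref 1 -> HIT, frames=[1,-,-,-]
Step 2: ref 3 -> FAULT, frames=[1,3,-,-]
Step 3: ref 6 -> FAULT, frames=[1,3,6,-]
Step 4: ref 6 -> HIT, frames=[1,3,6,-]
Step 5: ref 3 -> HIT, frames=[1,3,6,-]
Step 6: ref 4 -> FAULT, frames=[1,3,6,4]
Step 7: ref 6 -> HIT, frames=[1,3,6,4]
Step 8: ref 1 -> HIT, frames=[1,3,6,4]
Step 9: ref 4 -> HIT, frames=[1,3,6,4]
Step 10: ref 3 -> HIT, frames=[1,3,6,4]
Step 11: ref 2 -> FAULT, evict 1, frames=[2,3,6,4]
Step 12: ref 1 -> FAULT, evict 3, frames=[2,1,6,4]
Step 13: ref 1 -> HIT, frames=[2,1,6,4]
Step 14: ref 5 -> FAULT, evict 6, frames=[2,1,5,4]
At step 14: evicted page 6

Answer: 6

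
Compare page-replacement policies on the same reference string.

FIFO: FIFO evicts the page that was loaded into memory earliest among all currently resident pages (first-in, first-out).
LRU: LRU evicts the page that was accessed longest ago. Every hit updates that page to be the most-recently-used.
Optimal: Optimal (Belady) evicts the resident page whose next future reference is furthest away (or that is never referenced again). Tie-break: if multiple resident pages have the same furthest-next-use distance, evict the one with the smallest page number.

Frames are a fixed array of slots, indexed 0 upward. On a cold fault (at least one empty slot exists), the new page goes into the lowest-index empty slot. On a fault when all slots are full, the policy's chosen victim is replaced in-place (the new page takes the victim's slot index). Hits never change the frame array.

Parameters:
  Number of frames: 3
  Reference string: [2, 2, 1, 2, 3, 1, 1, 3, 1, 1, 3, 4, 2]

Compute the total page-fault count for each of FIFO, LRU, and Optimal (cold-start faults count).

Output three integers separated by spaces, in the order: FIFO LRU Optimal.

Answer: 5 5 4

Derivation:
--- FIFO ---
  step 0: ref 2 -> FAULT, frames=[2,-,-] (faults so far: 1)
  step 1: ref 2 -> HIT, frames=[2,-,-] (faults so far: 1)
  step 2: ref 1 -> FAULT, frames=[2,1,-] (faults so far: 2)
  step 3: ref 2 -> HIT, frames=[2,1,-] (faults so far: 2)
  step 4: ref 3 -> FAULT, frames=[2,1,3] (faults so far: 3)
  step 5: ref 1 -> HIT, frames=[2,1,3] (faults so far: 3)
  step 6: ref 1 -> HIT, frames=[2,1,3] (faults so far: 3)
  step 7: ref 3 -> HIT, frames=[2,1,3] (faults so far: 3)
  step 8: ref 1 -> HIT, frames=[2,1,3] (faults so far: 3)
  step 9: ref 1 -> HIT, frames=[2,1,3] (faults so far: 3)
  step 10: ref 3 -> HIT, frames=[2,1,3] (faults so far: 3)
  step 11: ref 4 -> FAULT, evict 2, frames=[4,1,3] (faults so far: 4)
  step 12: ref 2 -> FAULT, evict 1, frames=[4,2,3] (faults so far: 5)
  FIFO total faults: 5
--- LRU ---
  step 0: ref 2 -> FAULT, frames=[2,-,-] (faults so far: 1)
  step 1: ref 2 -> HIT, frames=[2,-,-] (faults so far: 1)
  step 2: ref 1 -> FAULT, frames=[2,1,-] (faults so far: 2)
  step 3: ref 2 -> HIT, frames=[2,1,-] (faults so far: 2)
  step 4: ref 3 -> FAULT, frames=[2,1,3] (faults so far: 3)
  step 5: ref 1 -> HIT, frames=[2,1,3] (faults so far: 3)
  step 6: ref 1 -> HIT, frames=[2,1,3] (faults so far: 3)
  step 7: ref 3 -> HIT, frames=[2,1,3] (faults so far: 3)
  step 8: ref 1 -> HIT, frames=[2,1,3] (faults so far: 3)
  step 9: ref 1 -> HIT, frames=[2,1,3] (faults so far: 3)
  step 10: ref 3 -> HIT, frames=[2,1,3] (faults so far: 3)
  step 11: ref 4 -> FAULT, evict 2, frames=[4,1,3] (faults so far: 4)
  step 12: ref 2 -> FAULT, evict 1, frames=[4,2,3] (faults so far: 5)
  LRU total faults: 5
--- Optimal ---
  step 0: ref 2 -> FAULT, frames=[2,-,-] (faults so far: 1)
  step 1: ref 2 -> HIT, frames=[2,-,-] (faults so far: 1)
  step 2: ref 1 -> FAULT, frames=[2,1,-] (faults so far: 2)
  step 3: ref 2 -> HIT, frames=[2,1,-] (faults so far: 2)
  step 4: ref 3 -> FAULT, frames=[2,1,3] (faults so far: 3)
  step 5: ref 1 -> HIT, frames=[2,1,3] (faults so far: 3)
  step 6: ref 1 -> HIT, frames=[2,1,3] (faults so far: 3)
  step 7: ref 3 -> HIT, frames=[2,1,3] (faults so far: 3)
  step 8: ref 1 -> HIT, frames=[2,1,3] (faults so far: 3)
  step 9: ref 1 -> HIT, frames=[2,1,3] (faults so far: 3)
  step 10: ref 3 -> HIT, frames=[2,1,3] (faults so far: 3)
  step 11: ref 4 -> FAULT, evict 1, frames=[2,4,3] (faults so far: 4)
  step 12: ref 2 -> HIT, frames=[2,4,3] (faults so far: 4)
  Optimal total faults: 4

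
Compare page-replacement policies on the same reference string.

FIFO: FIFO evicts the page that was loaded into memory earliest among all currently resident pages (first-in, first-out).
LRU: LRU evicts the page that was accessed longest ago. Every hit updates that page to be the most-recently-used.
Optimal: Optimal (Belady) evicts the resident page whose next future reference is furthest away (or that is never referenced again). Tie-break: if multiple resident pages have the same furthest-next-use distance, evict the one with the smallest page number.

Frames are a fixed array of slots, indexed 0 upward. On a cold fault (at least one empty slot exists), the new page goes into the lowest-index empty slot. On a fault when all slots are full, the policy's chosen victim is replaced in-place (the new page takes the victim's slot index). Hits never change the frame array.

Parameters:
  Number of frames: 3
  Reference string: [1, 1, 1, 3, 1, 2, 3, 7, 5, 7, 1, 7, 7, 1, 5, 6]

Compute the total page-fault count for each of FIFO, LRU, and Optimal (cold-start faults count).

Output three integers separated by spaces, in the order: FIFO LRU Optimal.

--- FIFO ---
  step 0: ref 1 -> FAULT, frames=[1,-,-] (faults so far: 1)
  step 1: ref 1 -> HIT, frames=[1,-,-] (faults so far: 1)
  step 2: ref 1 -> HIT, frames=[1,-,-] (faults so far: 1)
  step 3: ref 3 -> FAULT, frames=[1,3,-] (faults so far: 2)
  step 4: ref 1 -> HIT, frames=[1,3,-] (faults so far: 2)
  step 5: ref 2 -> FAULT, frames=[1,3,2] (faults so far: 3)
  step 6: ref 3 -> HIT, frames=[1,3,2] (faults so far: 3)
  step 7: ref 7 -> FAULT, evict 1, frames=[7,3,2] (faults so far: 4)
  step 8: ref 5 -> FAULT, evict 3, frames=[7,5,2] (faults so far: 5)
  step 9: ref 7 -> HIT, frames=[7,5,2] (faults so far: 5)
  step 10: ref 1 -> FAULT, evict 2, frames=[7,5,1] (faults so far: 6)
  step 11: ref 7 -> HIT, frames=[7,5,1] (faults so far: 6)
  step 12: ref 7 -> HIT, frames=[7,5,1] (faults so far: 6)
  step 13: ref 1 -> HIT, frames=[7,5,1] (faults so far: 6)
  step 14: ref 5 -> HIT, frames=[7,5,1] (faults so far: 6)
  step 15: ref 6 -> FAULT, evict 7, frames=[6,5,1] (faults so far: 7)
  FIFO total faults: 7
--- LRU ---
  step 0: ref 1 -> FAULT, frames=[1,-,-] (faults so far: 1)
  step 1: ref 1 -> HIT, frames=[1,-,-] (faults so far: 1)
  step 2: ref 1 -> HIT, frames=[1,-,-] (faults so far: 1)
  step 3: ref 3 -> FAULT, frames=[1,3,-] (faults so far: 2)
  step 4: ref 1 -> HIT, frames=[1,3,-] (faults so far: 2)
  step 5: ref 2 -> FAULT, frames=[1,3,2] (faults so far: 3)
  step 6: ref 3 -> HIT, frames=[1,3,2] (faults so far: 3)
  step 7: ref 7 -> FAULT, evict 1, frames=[7,3,2] (faults so far: 4)
  step 8: ref 5 -> FAULT, evict 2, frames=[7,3,5] (faults so far: 5)
  step 9: ref 7 -> HIT, frames=[7,3,5] (faults so far: 5)
  step 10: ref 1 -> FAULT, evict 3, frames=[7,1,5] (faults so far: 6)
  step 11: ref 7 -> HIT, frames=[7,1,5] (faults so far: 6)
  step 12: ref 7 -> HIT, frames=[7,1,5] (faults so far: 6)
  step 13: ref 1 -> HIT, frames=[7,1,5] (faults so far: 6)
  step 14: ref 5 -> HIT, frames=[7,1,5] (faults so far: 6)
  step 15: ref 6 -> FAULT, evict 7, frames=[6,1,5] (faults so far: 7)
  LRU total faults: 7
--- Optimal ---
  step 0: ref 1 -> FAULT, frames=[1,-,-] (faults so far: 1)
  step 1: ref 1 -> HIT, frames=[1,-,-] (faults so far: 1)
  step 2: ref 1 -> HIT, frames=[1,-,-] (faults so far: 1)
  step 3: ref 3 -> FAULT, frames=[1,3,-] (faults so far: 2)
  step 4: ref 1 -> HIT, frames=[1,3,-] (faults so far: 2)
  step 5: ref 2 -> FAULT, frames=[1,3,2] (faults so far: 3)
  step 6: ref 3 -> HIT, frames=[1,3,2] (faults so far: 3)
  step 7: ref 7 -> FAULT, evict 2, frames=[1,3,7] (faults so far: 4)
  step 8: ref 5 -> FAULT, evict 3, frames=[1,5,7] (faults so far: 5)
  step 9: ref 7 -> HIT, frames=[1,5,7] (faults so far: 5)
  step 10: ref 1 -> HIT, frames=[1,5,7] (faults so far: 5)
  step 11: ref 7 -> HIT, frames=[1,5,7] (faults so far: 5)
  step 12: ref 7 -> HIT, frames=[1,5,7] (faults so far: 5)
  step 13: ref 1 -> HIT, frames=[1,5,7] (faults so far: 5)
  step 14: ref 5 -> HIT, frames=[1,5,7] (faults so far: 5)
  step 15: ref 6 -> FAULT, evict 1, frames=[6,5,7] (faults so far: 6)
  Optimal total faults: 6

Answer: 7 7 6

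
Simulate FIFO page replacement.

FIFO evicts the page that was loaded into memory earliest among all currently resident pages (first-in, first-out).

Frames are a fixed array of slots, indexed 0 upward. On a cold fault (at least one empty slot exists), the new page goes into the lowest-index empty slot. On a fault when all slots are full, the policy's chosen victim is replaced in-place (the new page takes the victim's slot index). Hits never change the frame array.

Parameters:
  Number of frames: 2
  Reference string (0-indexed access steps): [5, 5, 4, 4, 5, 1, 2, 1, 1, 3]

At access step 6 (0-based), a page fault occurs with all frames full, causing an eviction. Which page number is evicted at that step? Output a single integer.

Answer: 4

Derivation:
Step 0: ref 5 -> FAULT, frames=[5,-]
Step 1: ref 5 -> HIT, frames=[5,-]
Step 2: ref 4 -> FAULT, frames=[5,4]
Step 3: ref 4 -> HIT, frames=[5,4]
Step 4: ref 5 -> HIT, frames=[5,4]
Step 5: ref 1 -> FAULT, evict 5, frames=[1,4]
Step 6: ref 2 -> FAULT, evict 4, frames=[1,2]
At step 6: evicted page 4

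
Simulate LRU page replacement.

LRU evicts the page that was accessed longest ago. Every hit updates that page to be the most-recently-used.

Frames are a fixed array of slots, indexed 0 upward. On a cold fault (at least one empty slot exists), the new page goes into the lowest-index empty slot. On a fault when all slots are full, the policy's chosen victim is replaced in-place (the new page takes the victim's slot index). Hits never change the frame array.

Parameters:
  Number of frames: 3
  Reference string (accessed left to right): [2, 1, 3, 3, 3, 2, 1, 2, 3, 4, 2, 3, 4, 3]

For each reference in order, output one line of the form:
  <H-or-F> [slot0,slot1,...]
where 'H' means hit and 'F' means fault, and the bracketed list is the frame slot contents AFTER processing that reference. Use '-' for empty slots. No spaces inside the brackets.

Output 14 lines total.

F [2,-,-]
F [2,1,-]
F [2,1,3]
H [2,1,3]
H [2,1,3]
H [2,1,3]
H [2,1,3]
H [2,1,3]
H [2,1,3]
F [2,4,3]
H [2,4,3]
H [2,4,3]
H [2,4,3]
H [2,4,3]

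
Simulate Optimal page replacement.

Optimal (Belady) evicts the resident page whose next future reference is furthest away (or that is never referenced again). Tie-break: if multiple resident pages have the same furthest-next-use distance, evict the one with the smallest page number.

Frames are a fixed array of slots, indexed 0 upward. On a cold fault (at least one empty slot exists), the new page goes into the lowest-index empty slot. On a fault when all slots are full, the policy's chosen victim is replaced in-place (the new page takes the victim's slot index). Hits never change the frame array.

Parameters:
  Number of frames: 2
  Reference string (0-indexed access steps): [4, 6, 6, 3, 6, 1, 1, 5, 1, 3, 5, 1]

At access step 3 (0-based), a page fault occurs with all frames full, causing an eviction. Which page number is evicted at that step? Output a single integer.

Answer: 4

Derivation:
Step 0: ref 4 -> FAULT, frames=[4,-]
Step 1: ref 6 -> FAULT, frames=[4,6]
Step 2: ref 6 -> HIT, frames=[4,6]
Step 3: ref 3 -> FAULT, evict 4, frames=[3,6]
At step 3: evicted page 4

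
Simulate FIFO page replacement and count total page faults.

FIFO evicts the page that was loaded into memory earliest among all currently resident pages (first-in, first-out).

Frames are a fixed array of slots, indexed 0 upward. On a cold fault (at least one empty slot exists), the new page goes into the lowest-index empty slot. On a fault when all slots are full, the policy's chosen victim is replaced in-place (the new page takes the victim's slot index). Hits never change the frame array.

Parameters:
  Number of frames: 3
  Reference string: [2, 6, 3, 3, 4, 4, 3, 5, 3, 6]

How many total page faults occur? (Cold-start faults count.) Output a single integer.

Answer: 6

Derivation:
Step 0: ref 2 → FAULT, frames=[2,-,-]
Step 1: ref 6 → FAULT, frames=[2,6,-]
Step 2: ref 3 → FAULT, frames=[2,6,3]
Step 3: ref 3 → HIT, frames=[2,6,3]
Step 4: ref 4 → FAULT (evict 2), frames=[4,6,3]
Step 5: ref 4 → HIT, frames=[4,6,3]
Step 6: ref 3 → HIT, frames=[4,6,3]
Step 7: ref 5 → FAULT (evict 6), frames=[4,5,3]
Step 8: ref 3 → HIT, frames=[4,5,3]
Step 9: ref 6 → FAULT (evict 3), frames=[4,5,6]
Total faults: 6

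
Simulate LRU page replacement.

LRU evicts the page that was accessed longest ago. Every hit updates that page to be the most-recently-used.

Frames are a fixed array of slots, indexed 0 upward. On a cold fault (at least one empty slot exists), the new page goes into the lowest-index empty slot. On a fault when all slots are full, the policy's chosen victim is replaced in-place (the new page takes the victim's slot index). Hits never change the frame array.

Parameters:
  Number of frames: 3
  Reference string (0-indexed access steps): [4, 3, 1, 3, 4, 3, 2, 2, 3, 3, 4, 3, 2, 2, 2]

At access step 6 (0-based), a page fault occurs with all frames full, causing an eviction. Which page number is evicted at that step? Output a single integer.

Answer: 1

Derivation:
Step 0: ref 4 -> FAULT, frames=[4,-,-]
Step 1: ref 3 -> FAULT, frames=[4,3,-]
Step 2: ref 1 -> FAULT, frames=[4,3,1]
Step 3: ref 3 -> HIT, frames=[4,3,1]
Step 4: ref 4 -> HIT, frames=[4,3,1]
Step 5: ref 3 -> HIT, frames=[4,3,1]
Step 6: ref 2 -> FAULT, evict 1, frames=[4,3,2]
At step 6: evicted page 1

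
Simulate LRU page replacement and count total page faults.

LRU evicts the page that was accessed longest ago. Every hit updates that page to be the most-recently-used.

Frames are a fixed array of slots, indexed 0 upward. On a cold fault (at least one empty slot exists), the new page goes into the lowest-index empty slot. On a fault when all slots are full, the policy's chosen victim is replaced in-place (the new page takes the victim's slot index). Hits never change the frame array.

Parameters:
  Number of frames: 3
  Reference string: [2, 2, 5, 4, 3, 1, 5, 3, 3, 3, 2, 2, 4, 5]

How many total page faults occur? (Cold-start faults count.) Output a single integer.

Answer: 9

Derivation:
Step 0: ref 2 → FAULT, frames=[2,-,-]
Step 1: ref 2 → HIT, frames=[2,-,-]
Step 2: ref 5 → FAULT, frames=[2,5,-]
Step 3: ref 4 → FAULT, frames=[2,5,4]
Step 4: ref 3 → FAULT (evict 2), frames=[3,5,4]
Step 5: ref 1 → FAULT (evict 5), frames=[3,1,4]
Step 6: ref 5 → FAULT (evict 4), frames=[3,1,5]
Step 7: ref 3 → HIT, frames=[3,1,5]
Step 8: ref 3 → HIT, frames=[3,1,5]
Step 9: ref 3 → HIT, frames=[3,1,5]
Step 10: ref 2 → FAULT (evict 1), frames=[3,2,5]
Step 11: ref 2 → HIT, frames=[3,2,5]
Step 12: ref 4 → FAULT (evict 5), frames=[3,2,4]
Step 13: ref 5 → FAULT (evict 3), frames=[5,2,4]
Total faults: 9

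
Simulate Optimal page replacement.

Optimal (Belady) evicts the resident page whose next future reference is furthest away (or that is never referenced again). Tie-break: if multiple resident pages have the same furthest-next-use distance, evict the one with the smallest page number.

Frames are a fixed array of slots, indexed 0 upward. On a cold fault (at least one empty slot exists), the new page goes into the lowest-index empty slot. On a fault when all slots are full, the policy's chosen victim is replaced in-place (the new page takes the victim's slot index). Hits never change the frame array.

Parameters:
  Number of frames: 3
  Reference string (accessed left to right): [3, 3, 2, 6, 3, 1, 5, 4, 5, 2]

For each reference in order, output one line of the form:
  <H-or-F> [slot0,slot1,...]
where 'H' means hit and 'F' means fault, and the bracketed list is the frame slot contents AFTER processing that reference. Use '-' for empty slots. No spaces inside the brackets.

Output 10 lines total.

F [3,-,-]
H [3,-,-]
F [3,2,-]
F [3,2,6]
H [3,2,6]
F [1,2,6]
F [5,2,6]
F [5,2,4]
H [5,2,4]
H [5,2,4]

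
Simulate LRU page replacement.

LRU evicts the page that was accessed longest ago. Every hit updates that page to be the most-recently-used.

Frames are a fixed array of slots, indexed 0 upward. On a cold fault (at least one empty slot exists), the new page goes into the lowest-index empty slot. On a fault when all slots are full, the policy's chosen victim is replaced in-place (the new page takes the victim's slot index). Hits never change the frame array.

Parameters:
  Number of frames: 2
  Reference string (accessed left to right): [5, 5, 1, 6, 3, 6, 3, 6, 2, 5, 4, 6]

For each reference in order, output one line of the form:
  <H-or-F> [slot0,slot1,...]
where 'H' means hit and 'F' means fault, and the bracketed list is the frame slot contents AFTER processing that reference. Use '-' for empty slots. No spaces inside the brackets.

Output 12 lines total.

F [5,-]
H [5,-]
F [5,1]
F [6,1]
F [6,3]
H [6,3]
H [6,3]
H [6,3]
F [6,2]
F [5,2]
F [5,4]
F [6,4]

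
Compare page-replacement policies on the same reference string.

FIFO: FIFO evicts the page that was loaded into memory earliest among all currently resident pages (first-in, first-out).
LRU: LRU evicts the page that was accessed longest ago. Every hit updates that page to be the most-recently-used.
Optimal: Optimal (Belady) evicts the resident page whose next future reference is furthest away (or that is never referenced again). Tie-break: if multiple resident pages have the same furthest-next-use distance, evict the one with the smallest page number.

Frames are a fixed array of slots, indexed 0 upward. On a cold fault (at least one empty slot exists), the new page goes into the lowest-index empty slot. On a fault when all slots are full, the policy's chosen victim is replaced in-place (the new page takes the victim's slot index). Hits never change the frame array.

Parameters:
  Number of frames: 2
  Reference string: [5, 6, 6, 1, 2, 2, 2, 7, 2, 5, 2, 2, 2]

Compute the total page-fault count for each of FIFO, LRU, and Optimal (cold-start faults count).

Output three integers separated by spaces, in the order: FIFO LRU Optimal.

Answer: 7 6 6

Derivation:
--- FIFO ---
  step 0: ref 5 -> FAULT, frames=[5,-] (faults so far: 1)
  step 1: ref 6 -> FAULT, frames=[5,6] (faults so far: 2)
  step 2: ref 6 -> HIT, frames=[5,6] (faults so far: 2)
  step 3: ref 1 -> FAULT, evict 5, frames=[1,6] (faults so far: 3)
  step 4: ref 2 -> FAULT, evict 6, frames=[1,2] (faults so far: 4)
  step 5: ref 2 -> HIT, frames=[1,2] (faults so far: 4)
  step 6: ref 2 -> HIT, frames=[1,2] (faults so far: 4)
  step 7: ref 7 -> FAULT, evict 1, frames=[7,2] (faults so far: 5)
  step 8: ref 2 -> HIT, frames=[7,2] (faults so far: 5)
  step 9: ref 5 -> FAULT, evict 2, frames=[7,5] (faults so far: 6)
  step 10: ref 2 -> FAULT, evict 7, frames=[2,5] (faults so far: 7)
  step 11: ref 2 -> HIT, frames=[2,5] (faults so far: 7)
  step 12: ref 2 -> HIT, frames=[2,5] (faults so far: 7)
  FIFO total faults: 7
--- LRU ---
  step 0: ref 5 -> FAULT, frames=[5,-] (faults so far: 1)
  step 1: ref 6 -> FAULT, frames=[5,6] (faults so far: 2)
  step 2: ref 6 -> HIT, frames=[5,6] (faults so far: 2)
  step 3: ref 1 -> FAULT, evict 5, frames=[1,6] (faults so far: 3)
  step 4: ref 2 -> FAULT, evict 6, frames=[1,2] (faults so far: 4)
  step 5: ref 2 -> HIT, frames=[1,2] (faults so far: 4)
  step 6: ref 2 -> HIT, frames=[1,2] (faults so far: 4)
  step 7: ref 7 -> FAULT, evict 1, frames=[7,2] (faults so far: 5)
  step 8: ref 2 -> HIT, frames=[7,2] (faults so far: 5)
  step 9: ref 5 -> FAULT, evict 7, frames=[5,2] (faults so far: 6)
  step 10: ref 2 -> HIT, frames=[5,2] (faults so far: 6)
  step 11: ref 2 -> HIT, frames=[5,2] (faults so far: 6)
  step 12: ref 2 -> HIT, frames=[5,2] (faults so far: 6)
  LRU total faults: 6
--- Optimal ---
  step 0: ref 5 -> FAULT, frames=[5,-] (faults so far: 1)
  step 1: ref 6 -> FAULT, frames=[5,6] (faults so far: 2)
  step 2: ref 6 -> HIT, frames=[5,6] (faults so far: 2)
  step 3: ref 1 -> FAULT, evict 6, frames=[5,1] (faults so far: 3)
  step 4: ref 2 -> FAULT, evict 1, frames=[5,2] (faults so far: 4)
  step 5: ref 2 -> HIT, frames=[5,2] (faults so far: 4)
  step 6: ref 2 -> HIT, frames=[5,2] (faults so far: 4)
  step 7: ref 7 -> FAULT, evict 5, frames=[7,2] (faults so far: 5)
  step 8: ref 2 -> HIT, frames=[7,2] (faults so far: 5)
  step 9: ref 5 -> FAULT, evict 7, frames=[5,2] (faults so far: 6)
  step 10: ref 2 -> HIT, frames=[5,2] (faults so far: 6)
  step 11: ref 2 -> HIT, frames=[5,2] (faults so far: 6)
  step 12: ref 2 -> HIT, frames=[5,2] (faults so far: 6)
  Optimal total faults: 6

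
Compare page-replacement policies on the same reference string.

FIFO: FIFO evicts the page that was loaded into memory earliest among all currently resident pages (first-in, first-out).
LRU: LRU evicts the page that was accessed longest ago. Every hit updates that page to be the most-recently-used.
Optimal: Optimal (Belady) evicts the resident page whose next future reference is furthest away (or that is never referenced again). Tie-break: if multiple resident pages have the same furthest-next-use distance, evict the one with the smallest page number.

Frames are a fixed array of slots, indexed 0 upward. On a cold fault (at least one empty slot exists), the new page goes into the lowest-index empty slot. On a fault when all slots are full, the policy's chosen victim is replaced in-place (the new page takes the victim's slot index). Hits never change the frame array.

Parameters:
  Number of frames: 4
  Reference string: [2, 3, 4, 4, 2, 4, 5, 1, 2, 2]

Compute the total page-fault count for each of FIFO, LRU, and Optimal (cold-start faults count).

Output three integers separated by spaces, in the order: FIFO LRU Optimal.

Answer: 6 5 5

Derivation:
--- FIFO ---
  step 0: ref 2 -> FAULT, frames=[2,-,-,-] (faults so far: 1)
  step 1: ref 3 -> FAULT, frames=[2,3,-,-] (faults so far: 2)
  step 2: ref 4 -> FAULT, frames=[2,3,4,-] (faults so far: 3)
  step 3: ref 4 -> HIT, frames=[2,3,4,-] (faults so far: 3)
  step 4: ref 2 -> HIT, frames=[2,3,4,-] (faults so far: 3)
  step 5: ref 4 -> HIT, frames=[2,3,4,-] (faults so far: 3)
  step 6: ref 5 -> FAULT, frames=[2,3,4,5] (faults so far: 4)
  step 7: ref 1 -> FAULT, evict 2, frames=[1,3,4,5] (faults so far: 5)
  step 8: ref 2 -> FAULT, evict 3, frames=[1,2,4,5] (faults so far: 6)
  step 9: ref 2 -> HIT, frames=[1,2,4,5] (faults so far: 6)
  FIFO total faults: 6
--- LRU ---
  step 0: ref 2 -> FAULT, frames=[2,-,-,-] (faults so far: 1)
  step 1: ref 3 -> FAULT, frames=[2,3,-,-] (faults so far: 2)
  step 2: ref 4 -> FAULT, frames=[2,3,4,-] (faults so far: 3)
  step 3: ref 4 -> HIT, frames=[2,3,4,-] (faults so far: 3)
  step 4: ref 2 -> HIT, frames=[2,3,4,-] (faults so far: 3)
  step 5: ref 4 -> HIT, frames=[2,3,4,-] (faults so far: 3)
  step 6: ref 5 -> FAULT, frames=[2,3,4,5] (faults so far: 4)
  step 7: ref 1 -> FAULT, evict 3, frames=[2,1,4,5] (faults so far: 5)
  step 8: ref 2 -> HIT, frames=[2,1,4,5] (faults so far: 5)
  step 9: ref 2 -> HIT, frames=[2,1,4,5] (faults so far: 5)
  LRU total faults: 5
--- Optimal ---
  step 0: ref 2 -> FAULT, frames=[2,-,-,-] (faults so far: 1)
  step 1: ref 3 -> FAULT, frames=[2,3,-,-] (faults so far: 2)
  step 2: ref 4 -> FAULT, frames=[2,3,4,-] (faults so far: 3)
  step 3: ref 4 -> HIT, frames=[2,3,4,-] (faults so far: 3)
  step 4: ref 2 -> HIT, frames=[2,3,4,-] (faults so far: 3)
  step 5: ref 4 -> HIT, frames=[2,3,4,-] (faults so far: 3)
  step 6: ref 5 -> FAULT, frames=[2,3,4,5] (faults so far: 4)
  step 7: ref 1 -> FAULT, evict 3, frames=[2,1,4,5] (faults so far: 5)
  step 8: ref 2 -> HIT, frames=[2,1,4,5] (faults so far: 5)
  step 9: ref 2 -> HIT, frames=[2,1,4,5] (faults so far: 5)
  Optimal total faults: 5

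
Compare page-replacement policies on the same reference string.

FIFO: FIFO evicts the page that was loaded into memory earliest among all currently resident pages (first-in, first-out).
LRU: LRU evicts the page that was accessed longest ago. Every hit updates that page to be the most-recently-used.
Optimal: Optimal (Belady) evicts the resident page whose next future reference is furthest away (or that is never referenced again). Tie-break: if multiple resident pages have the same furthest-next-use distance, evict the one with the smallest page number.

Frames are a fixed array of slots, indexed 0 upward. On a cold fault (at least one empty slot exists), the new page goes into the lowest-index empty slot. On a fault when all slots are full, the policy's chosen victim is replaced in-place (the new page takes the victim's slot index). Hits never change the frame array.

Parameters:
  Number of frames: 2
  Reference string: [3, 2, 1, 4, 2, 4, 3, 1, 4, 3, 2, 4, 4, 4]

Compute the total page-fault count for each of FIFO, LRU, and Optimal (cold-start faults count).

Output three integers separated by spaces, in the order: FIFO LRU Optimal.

Answer: 11 11 8

Derivation:
--- FIFO ---
  step 0: ref 3 -> FAULT, frames=[3,-] (faults so far: 1)
  step 1: ref 2 -> FAULT, frames=[3,2] (faults so far: 2)
  step 2: ref 1 -> FAULT, evict 3, frames=[1,2] (faults so far: 3)
  step 3: ref 4 -> FAULT, evict 2, frames=[1,4] (faults so far: 4)
  step 4: ref 2 -> FAULT, evict 1, frames=[2,4] (faults so far: 5)
  step 5: ref 4 -> HIT, frames=[2,4] (faults so far: 5)
  step 6: ref 3 -> FAULT, evict 4, frames=[2,3] (faults so far: 6)
  step 7: ref 1 -> FAULT, evict 2, frames=[1,3] (faults so far: 7)
  step 8: ref 4 -> FAULT, evict 3, frames=[1,4] (faults so far: 8)
  step 9: ref 3 -> FAULT, evict 1, frames=[3,4] (faults so far: 9)
  step 10: ref 2 -> FAULT, evict 4, frames=[3,2] (faults so far: 10)
  step 11: ref 4 -> FAULT, evict 3, frames=[4,2] (faults so far: 11)
  step 12: ref 4 -> HIT, frames=[4,2] (faults so far: 11)
  step 13: ref 4 -> HIT, frames=[4,2] (faults so far: 11)
  FIFO total faults: 11
--- LRU ---
  step 0: ref 3 -> FAULT, frames=[3,-] (faults so far: 1)
  step 1: ref 2 -> FAULT, frames=[3,2] (faults so far: 2)
  step 2: ref 1 -> FAULT, evict 3, frames=[1,2] (faults so far: 3)
  step 3: ref 4 -> FAULT, evict 2, frames=[1,4] (faults so far: 4)
  step 4: ref 2 -> FAULT, evict 1, frames=[2,4] (faults so far: 5)
  step 5: ref 4 -> HIT, frames=[2,4] (faults so far: 5)
  step 6: ref 3 -> FAULT, evict 2, frames=[3,4] (faults so far: 6)
  step 7: ref 1 -> FAULT, evict 4, frames=[3,1] (faults so far: 7)
  step 8: ref 4 -> FAULT, evict 3, frames=[4,1] (faults so far: 8)
  step 9: ref 3 -> FAULT, evict 1, frames=[4,3] (faults so far: 9)
  step 10: ref 2 -> FAULT, evict 4, frames=[2,3] (faults so far: 10)
  step 11: ref 4 -> FAULT, evict 3, frames=[2,4] (faults so far: 11)
  step 12: ref 4 -> HIT, frames=[2,4] (faults so far: 11)
  step 13: ref 4 -> HIT, frames=[2,4] (faults so far: 11)
  LRU total faults: 11
--- Optimal ---
  step 0: ref 3 -> FAULT, frames=[3,-] (faults so far: 1)
  step 1: ref 2 -> FAULT, frames=[3,2] (faults so far: 2)
  step 2: ref 1 -> FAULT, evict 3, frames=[1,2] (faults so far: 3)
  step 3: ref 4 -> FAULT, evict 1, frames=[4,2] (faults so far: 4)
  step 4: ref 2 -> HIT, frames=[4,2] (faults so far: 4)
  step 5: ref 4 -> HIT, frames=[4,2] (faults so far: 4)
  step 6: ref 3 -> FAULT, evict 2, frames=[4,3] (faults so far: 5)
  step 7: ref 1 -> FAULT, evict 3, frames=[4,1] (faults so far: 6)
  step 8: ref 4 -> HIT, frames=[4,1] (faults so far: 6)
  step 9: ref 3 -> FAULT, evict 1, frames=[4,3] (faults so far: 7)
  step 10: ref 2 -> FAULT, evict 3, frames=[4,2] (faults so far: 8)
  step 11: ref 4 -> HIT, frames=[4,2] (faults so far: 8)
  step 12: ref 4 -> HIT, frames=[4,2] (faults so far: 8)
  step 13: ref 4 -> HIT, frames=[4,2] (faults so far: 8)
  Optimal total faults: 8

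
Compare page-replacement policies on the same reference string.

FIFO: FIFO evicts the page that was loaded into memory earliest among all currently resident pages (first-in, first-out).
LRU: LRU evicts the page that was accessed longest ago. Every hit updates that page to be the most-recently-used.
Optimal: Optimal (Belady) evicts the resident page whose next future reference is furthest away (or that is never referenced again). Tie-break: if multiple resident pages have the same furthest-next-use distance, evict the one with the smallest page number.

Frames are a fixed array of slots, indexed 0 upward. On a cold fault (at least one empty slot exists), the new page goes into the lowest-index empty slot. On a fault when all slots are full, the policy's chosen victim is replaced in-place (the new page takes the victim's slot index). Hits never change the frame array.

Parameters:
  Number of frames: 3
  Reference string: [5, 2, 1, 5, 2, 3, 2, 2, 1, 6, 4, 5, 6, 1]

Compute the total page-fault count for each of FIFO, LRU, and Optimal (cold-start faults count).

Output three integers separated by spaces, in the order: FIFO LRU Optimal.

Answer: 8 9 7

Derivation:
--- FIFO ---
  step 0: ref 5 -> FAULT, frames=[5,-,-] (faults so far: 1)
  step 1: ref 2 -> FAULT, frames=[5,2,-] (faults so far: 2)
  step 2: ref 1 -> FAULT, frames=[5,2,1] (faults so far: 3)
  step 3: ref 5 -> HIT, frames=[5,2,1] (faults so far: 3)
  step 4: ref 2 -> HIT, frames=[5,2,1] (faults so far: 3)
  step 5: ref 3 -> FAULT, evict 5, frames=[3,2,1] (faults so far: 4)
  step 6: ref 2 -> HIT, frames=[3,2,1] (faults so far: 4)
  step 7: ref 2 -> HIT, frames=[3,2,1] (faults so far: 4)
  step 8: ref 1 -> HIT, frames=[3,2,1] (faults so far: 4)
  step 9: ref 6 -> FAULT, evict 2, frames=[3,6,1] (faults so far: 5)
  step 10: ref 4 -> FAULT, evict 1, frames=[3,6,4] (faults so far: 6)
  step 11: ref 5 -> FAULT, evict 3, frames=[5,6,4] (faults so far: 7)
  step 12: ref 6 -> HIT, frames=[5,6,4] (faults so far: 7)
  step 13: ref 1 -> FAULT, evict 6, frames=[5,1,4] (faults so far: 8)
  FIFO total faults: 8
--- LRU ---
  step 0: ref 5 -> FAULT, frames=[5,-,-] (faults so far: 1)
  step 1: ref 2 -> FAULT, frames=[5,2,-] (faults so far: 2)
  step 2: ref 1 -> FAULT, frames=[5,2,1] (faults so far: 3)
  step 3: ref 5 -> HIT, frames=[5,2,1] (faults so far: 3)
  step 4: ref 2 -> HIT, frames=[5,2,1] (faults so far: 3)
  step 5: ref 3 -> FAULT, evict 1, frames=[5,2,3] (faults so far: 4)
  step 6: ref 2 -> HIT, frames=[5,2,3] (faults so far: 4)
  step 7: ref 2 -> HIT, frames=[5,2,3] (faults so far: 4)
  step 8: ref 1 -> FAULT, evict 5, frames=[1,2,3] (faults so far: 5)
  step 9: ref 6 -> FAULT, evict 3, frames=[1,2,6] (faults so far: 6)
  step 10: ref 4 -> FAULT, evict 2, frames=[1,4,6] (faults so far: 7)
  step 11: ref 5 -> FAULT, evict 1, frames=[5,4,6] (faults so far: 8)
  step 12: ref 6 -> HIT, frames=[5,4,6] (faults so far: 8)
  step 13: ref 1 -> FAULT, evict 4, frames=[5,1,6] (faults so far: 9)
  LRU total faults: 9
--- Optimal ---
  step 0: ref 5 -> FAULT, frames=[5,-,-] (faults so far: 1)
  step 1: ref 2 -> FAULT, frames=[5,2,-] (faults so far: 2)
  step 2: ref 1 -> FAULT, frames=[5,2,1] (faults so far: 3)
  step 3: ref 5 -> HIT, frames=[5,2,1] (faults so far: 3)
  step 4: ref 2 -> HIT, frames=[5,2,1] (faults so far: 3)
  step 5: ref 3 -> FAULT, evict 5, frames=[3,2,1] (faults so far: 4)
  step 6: ref 2 -> HIT, frames=[3,2,1] (faults so far: 4)
  step 7: ref 2 -> HIT, frames=[3,2,1] (faults so far: 4)
  step 8: ref 1 -> HIT, frames=[3,2,1] (faults so far: 4)
  step 9: ref 6 -> FAULT, evict 2, frames=[3,6,1] (faults so far: 5)
  step 10: ref 4 -> FAULT, evict 3, frames=[4,6,1] (faults so far: 6)
  step 11: ref 5 -> FAULT, evict 4, frames=[5,6,1] (faults so far: 7)
  step 12: ref 6 -> HIT, frames=[5,6,1] (faults so far: 7)
  step 13: ref 1 -> HIT, frames=[5,6,1] (faults so far: 7)
  Optimal total faults: 7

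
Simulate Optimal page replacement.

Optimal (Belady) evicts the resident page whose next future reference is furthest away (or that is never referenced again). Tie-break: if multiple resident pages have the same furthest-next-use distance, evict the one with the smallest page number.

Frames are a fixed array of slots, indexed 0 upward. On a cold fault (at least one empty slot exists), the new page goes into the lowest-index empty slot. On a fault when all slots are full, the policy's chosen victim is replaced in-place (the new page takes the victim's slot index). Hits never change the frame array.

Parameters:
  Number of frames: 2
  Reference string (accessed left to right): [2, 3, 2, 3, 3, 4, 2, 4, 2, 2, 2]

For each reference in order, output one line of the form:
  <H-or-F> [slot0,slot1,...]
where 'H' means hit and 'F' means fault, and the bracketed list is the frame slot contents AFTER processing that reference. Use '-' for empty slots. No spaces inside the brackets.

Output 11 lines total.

F [2,-]
F [2,3]
H [2,3]
H [2,3]
H [2,3]
F [2,4]
H [2,4]
H [2,4]
H [2,4]
H [2,4]
H [2,4]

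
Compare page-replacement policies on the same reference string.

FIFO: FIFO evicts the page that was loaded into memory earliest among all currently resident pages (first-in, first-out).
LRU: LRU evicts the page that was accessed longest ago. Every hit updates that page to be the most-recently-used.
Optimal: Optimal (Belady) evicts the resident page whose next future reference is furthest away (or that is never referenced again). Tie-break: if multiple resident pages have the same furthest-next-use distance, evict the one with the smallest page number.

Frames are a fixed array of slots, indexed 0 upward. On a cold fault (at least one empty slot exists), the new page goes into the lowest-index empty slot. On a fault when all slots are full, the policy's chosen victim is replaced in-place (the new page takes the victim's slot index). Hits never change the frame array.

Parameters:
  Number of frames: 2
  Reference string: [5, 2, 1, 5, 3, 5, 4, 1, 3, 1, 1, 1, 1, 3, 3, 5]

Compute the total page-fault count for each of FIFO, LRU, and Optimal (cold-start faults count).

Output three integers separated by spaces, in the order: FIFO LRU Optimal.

Answer: 9 9 7

Derivation:
--- FIFO ---
  step 0: ref 5 -> FAULT, frames=[5,-] (faults so far: 1)
  step 1: ref 2 -> FAULT, frames=[5,2] (faults so far: 2)
  step 2: ref 1 -> FAULT, evict 5, frames=[1,2] (faults so far: 3)
  step 3: ref 5 -> FAULT, evict 2, frames=[1,5] (faults so far: 4)
  step 4: ref 3 -> FAULT, evict 1, frames=[3,5] (faults so far: 5)
  step 5: ref 5 -> HIT, frames=[3,5] (faults so far: 5)
  step 6: ref 4 -> FAULT, evict 5, frames=[3,4] (faults so far: 6)
  step 7: ref 1 -> FAULT, evict 3, frames=[1,4] (faults so far: 7)
  step 8: ref 3 -> FAULT, evict 4, frames=[1,3] (faults so far: 8)
  step 9: ref 1 -> HIT, frames=[1,3] (faults so far: 8)
  step 10: ref 1 -> HIT, frames=[1,3] (faults so far: 8)
  step 11: ref 1 -> HIT, frames=[1,3] (faults so far: 8)
  step 12: ref 1 -> HIT, frames=[1,3] (faults so far: 8)
  step 13: ref 3 -> HIT, frames=[1,3] (faults so far: 8)
  step 14: ref 3 -> HIT, frames=[1,3] (faults so far: 8)
  step 15: ref 5 -> FAULT, evict 1, frames=[5,3] (faults so far: 9)
  FIFO total faults: 9
--- LRU ---
  step 0: ref 5 -> FAULT, frames=[5,-] (faults so far: 1)
  step 1: ref 2 -> FAULT, frames=[5,2] (faults so far: 2)
  step 2: ref 1 -> FAULT, evict 5, frames=[1,2] (faults so far: 3)
  step 3: ref 5 -> FAULT, evict 2, frames=[1,5] (faults so far: 4)
  step 4: ref 3 -> FAULT, evict 1, frames=[3,5] (faults so far: 5)
  step 5: ref 5 -> HIT, frames=[3,5] (faults so far: 5)
  step 6: ref 4 -> FAULT, evict 3, frames=[4,5] (faults so far: 6)
  step 7: ref 1 -> FAULT, evict 5, frames=[4,1] (faults so far: 7)
  step 8: ref 3 -> FAULT, evict 4, frames=[3,1] (faults so far: 8)
  step 9: ref 1 -> HIT, frames=[3,1] (faults so far: 8)
  step 10: ref 1 -> HIT, frames=[3,1] (faults so far: 8)
  step 11: ref 1 -> HIT, frames=[3,1] (faults so far: 8)
  step 12: ref 1 -> HIT, frames=[3,1] (faults so far: 8)
  step 13: ref 3 -> HIT, frames=[3,1] (faults so far: 8)
  step 14: ref 3 -> HIT, frames=[3,1] (faults so far: 8)
  step 15: ref 5 -> FAULT, evict 1, frames=[3,5] (faults so far: 9)
  LRU total faults: 9
--- Optimal ---
  step 0: ref 5 -> FAULT, frames=[5,-] (faults so far: 1)
  step 1: ref 2 -> FAULT, frames=[5,2] (faults so far: 2)
  step 2: ref 1 -> FAULT, evict 2, frames=[5,1] (faults so far: 3)
  step 3: ref 5 -> HIT, frames=[5,1] (faults so far: 3)
  step 4: ref 3 -> FAULT, evict 1, frames=[5,3] (faults so far: 4)
  step 5: ref 5 -> HIT, frames=[5,3] (faults so far: 4)
  step 6: ref 4 -> FAULT, evict 5, frames=[4,3] (faults so far: 5)
  step 7: ref 1 -> FAULT, evict 4, frames=[1,3] (faults so far: 6)
  step 8: ref 3 -> HIT, frames=[1,3] (faults so far: 6)
  step 9: ref 1 -> HIT, frames=[1,3] (faults so far: 6)
  step 10: ref 1 -> HIT, frames=[1,3] (faults so far: 6)
  step 11: ref 1 -> HIT, frames=[1,3] (faults so far: 6)
  step 12: ref 1 -> HIT, frames=[1,3] (faults so far: 6)
  step 13: ref 3 -> HIT, frames=[1,3] (faults so far: 6)
  step 14: ref 3 -> HIT, frames=[1,3] (faults so far: 6)
  step 15: ref 5 -> FAULT, evict 1, frames=[5,3] (faults so far: 7)
  Optimal total faults: 7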